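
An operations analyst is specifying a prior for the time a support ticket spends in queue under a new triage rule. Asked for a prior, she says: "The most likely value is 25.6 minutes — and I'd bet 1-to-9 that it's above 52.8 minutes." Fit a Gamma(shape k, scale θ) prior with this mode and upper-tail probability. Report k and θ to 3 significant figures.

Gamma(k,θ) with k>1 has mode (k−1)θ, so θ = 25.6/(k−1).
Need P(X < 52.8) = 0.9 with θ tied to k this way. Start at k = 2, θ = 25.6: P(X<52.8) ≈ 0.611.
Too low — raise k to concentrate. Iterating converges to k ≈ 4.66.
Then θ = 25.6/(4.66−1) ≈ 6.99.

k ≈ 4.66, θ ≈ 6.99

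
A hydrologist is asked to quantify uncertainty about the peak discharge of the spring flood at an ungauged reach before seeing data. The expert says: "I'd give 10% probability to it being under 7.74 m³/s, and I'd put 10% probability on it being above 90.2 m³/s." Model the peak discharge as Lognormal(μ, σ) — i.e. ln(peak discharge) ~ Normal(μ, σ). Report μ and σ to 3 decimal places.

μ ≈ 3.274, σ ≈ 0.958

If T ~ Lognormal(μ,σ) then ln T ~ Normal(μ,σ), so the p-quantile of ln T is μ + z_p·σ.
ln(7.74) = 2.046 and ln(90.2) = 4.502; z_{0.1} = -1.282, z_{0.9} = 1.282.
σ = (4.502 − 2.046)/(1.282 − (-1.282)) = 0.958.
μ = 2.046 − (-1.282)·0.958 = 3.274.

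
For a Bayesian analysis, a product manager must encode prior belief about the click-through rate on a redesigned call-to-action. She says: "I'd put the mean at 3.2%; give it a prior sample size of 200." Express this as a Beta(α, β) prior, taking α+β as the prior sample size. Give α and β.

α = 6.4, β = 193.6

Under the effective-sample-size interpretation, Beta(α, β) has prior mean α/(α+β) and prior sample size α+β.
So α+β = 200 and α/(α+β) = 0.032, giving α = 0.032·200 = 6.4 and β = 200 − 6.4 = 193.6.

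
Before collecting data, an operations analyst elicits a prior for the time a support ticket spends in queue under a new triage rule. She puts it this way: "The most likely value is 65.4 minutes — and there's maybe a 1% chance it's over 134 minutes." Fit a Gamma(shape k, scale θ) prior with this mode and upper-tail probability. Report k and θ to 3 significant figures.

Gamma(k,θ) with k>1 has mode (k−1)θ, so θ = 65.4/(k−1).
Need P(X < 134) = 0.99 with θ tied to k this way. Start at k = 2, θ = 65.4: P(X<134) ≈ 0.607.
Too low — raise k to concentrate. Iterating converges to k ≈ 10.5.
Then θ = 65.4/(10.5−1) ≈ 6.88.

k ≈ 10.5, θ ≈ 6.88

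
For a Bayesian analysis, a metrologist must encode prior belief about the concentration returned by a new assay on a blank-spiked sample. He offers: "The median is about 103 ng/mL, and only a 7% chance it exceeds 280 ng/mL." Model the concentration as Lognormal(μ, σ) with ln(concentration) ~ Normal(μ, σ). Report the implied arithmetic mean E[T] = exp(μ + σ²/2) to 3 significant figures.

If T ~ Lognormal(μ,σ) then ln T ~ Normal(μ,σ), so the p-quantile of ln T is μ + z_p·σ.
ln(103) = 4.635 and ln(280) = 5.635; z_{0.5} = 0, z_{0.93} = 1.476.
σ = (5.635 − 4.635)/(1.476 − (0)) = 0.678.
μ = 4.635 − (0)·0.678 = 4.635.
E[T] = exp(μ + σ²/2) = exp(4.635 + 0.2296) = 130 ng/mL.

E[T] ≈ 130 ng/mL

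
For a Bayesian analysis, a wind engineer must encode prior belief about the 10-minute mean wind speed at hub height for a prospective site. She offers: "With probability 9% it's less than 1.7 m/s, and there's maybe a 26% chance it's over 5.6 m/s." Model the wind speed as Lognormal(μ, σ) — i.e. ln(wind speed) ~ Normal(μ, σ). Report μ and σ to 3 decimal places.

If T ~ Lognormal(μ,σ) then ln T ~ Normal(μ,σ), so the p-quantile of ln T is μ + z_p·σ.
ln(1.7) = 0.5306 and ln(5.6) = 1.723; z_{0.09} = -1.341, z_{0.74} = 0.6433.
σ = (1.723 − 0.5306)/(0.6433 − (-1.341)) = 0.601.
μ = 0.5306 − (-1.341)·0.601 = 1.336.

μ ≈ 1.336, σ ≈ 0.601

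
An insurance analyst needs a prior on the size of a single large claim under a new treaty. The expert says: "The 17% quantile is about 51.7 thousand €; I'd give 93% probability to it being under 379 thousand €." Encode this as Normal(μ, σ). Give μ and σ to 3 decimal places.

The p-quantile of Normal(μ,σ) is μ + z_p·σ, with z_{0.17} = -0.9542 and z_{0.93} = 1.476.
Eliminate σ: μ = (z₂·x₁ − z₁·x₂)/(z₂ − z₁) = (1.476·51.7 − (-0.9542)·379)/2.43 = 180.220.
Then σ = (x₂ − x₁)/(z₂ − z₁) = (379 − 51.7)/2.43 = 134.694.

μ = 180.220, σ = 134.694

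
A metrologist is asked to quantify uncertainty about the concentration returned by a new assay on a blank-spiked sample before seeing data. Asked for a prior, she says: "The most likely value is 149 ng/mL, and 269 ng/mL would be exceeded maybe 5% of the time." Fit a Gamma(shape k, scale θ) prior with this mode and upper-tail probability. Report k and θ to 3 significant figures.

k ≈ 8.98, θ ≈ 18.7

Gamma(k,θ) with k>1 has mode (k−1)θ, so θ = 149/(k−1).
Need P(X < 269) = 0.95 with θ tied to k this way. Start at k = 2, θ = 149: P(X<269) ≈ 0.539.
Too low — raise k to concentrate. Iterating converges to k ≈ 8.98.
Then θ = 149/(8.98−1) ≈ 18.7.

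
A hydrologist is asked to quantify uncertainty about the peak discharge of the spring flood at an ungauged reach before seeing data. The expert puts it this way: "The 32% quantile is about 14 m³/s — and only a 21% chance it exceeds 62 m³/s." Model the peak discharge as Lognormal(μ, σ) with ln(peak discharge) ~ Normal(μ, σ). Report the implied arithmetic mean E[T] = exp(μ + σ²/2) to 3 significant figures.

If T ~ Lognormal(μ,σ) then ln T ~ Normal(μ,σ), so the p-quantile of ln T is μ + z_p·σ.
ln(14) = 2.639 and ln(62) = 4.127; z_{0.32} = -0.4677, z_{0.79} = 0.8064.
σ = (4.127 − 2.639)/(0.8064 − (-0.4677)) = 1.168.
μ = 2.639 − (-0.4677)·1.168 = 3.185.
E[T] = exp(μ + σ²/2) = exp(3.185 + 0.6820) = 47.8 m³/s.

E[T] ≈ 47.8 m³/s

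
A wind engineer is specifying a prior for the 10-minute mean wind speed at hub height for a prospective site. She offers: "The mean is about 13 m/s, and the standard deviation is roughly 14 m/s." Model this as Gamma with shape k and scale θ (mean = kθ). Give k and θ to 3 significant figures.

k ≈ 0.862, θ ≈ 15.1

For Gamma(k, scale θ): mean = kθ, variance = kθ², so CV = 1/√k.
CV = SD/mean = 14/13 = 1.077, hence k = 1/CV² = 0.862.
Then θ = mean/k = 13/0.862 = 15.1.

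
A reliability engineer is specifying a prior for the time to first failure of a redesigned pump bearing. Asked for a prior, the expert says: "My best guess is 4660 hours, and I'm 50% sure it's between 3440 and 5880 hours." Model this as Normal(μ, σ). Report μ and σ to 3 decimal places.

A symmetric 50% interval runs μ ± z·σ with z = 0.6745.
Half-width = 1220, so σ = 1220/0.6745 = 1808.775.
μ is the stated best guess, 4660.000.

μ = 4660.000, σ = 1808.775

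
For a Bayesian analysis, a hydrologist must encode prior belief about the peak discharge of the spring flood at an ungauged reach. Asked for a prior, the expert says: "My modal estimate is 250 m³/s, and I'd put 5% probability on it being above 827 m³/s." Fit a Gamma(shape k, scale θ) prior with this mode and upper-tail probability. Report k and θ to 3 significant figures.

k ≈ 2.82, θ ≈ 137

Gamma(k,θ) with k>1 has mode (k−1)θ, so θ = 250/(k−1).
Need P(X < 827) = 0.95 with θ tied to k this way. Start at k = 2, θ = 250: P(X<827) ≈ 0.842.
Too low — raise k to concentrate. Iterating converges to k ≈ 2.82.
Then θ = 250/(2.82−1) ≈ 137.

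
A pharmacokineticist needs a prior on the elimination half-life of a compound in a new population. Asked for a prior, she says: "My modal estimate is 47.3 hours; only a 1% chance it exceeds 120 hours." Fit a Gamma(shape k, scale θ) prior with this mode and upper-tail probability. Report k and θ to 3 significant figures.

Gamma(k,θ) with k>1 has mode (k−1)θ, so θ = 47.3/(k−1).
Need P(X < 120) = 0.99 with θ tied to k this way. Start at k = 2, θ = 47.3: P(X<120) ≈ 0.720.
Too low — raise k to concentrate. Iterating converges to k ≈ 6.4.
Then θ = 47.3/(6.4−1) ≈ 8.76.

k ≈ 6.4, θ ≈ 8.76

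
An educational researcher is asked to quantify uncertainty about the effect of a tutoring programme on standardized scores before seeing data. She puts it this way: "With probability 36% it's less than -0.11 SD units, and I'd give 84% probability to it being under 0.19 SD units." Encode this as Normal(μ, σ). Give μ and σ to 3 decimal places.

For Normal(μ,σ), the p-quantile is μ + z_p·σ. Here z_{0.36} = -0.3585, z_{0.84} = 0.9945.
So -0.11 = μ − 0.3585σ and 0.19 = μ + 0.9945σ.
Subtracting: σ = (0.19 − -0.11)/(0.9945 − (-0.3585)) = 0.222.
Then μ = -0.11 − (-0.3585)·0.222 = -0.031.

μ = -0.031, σ = 0.222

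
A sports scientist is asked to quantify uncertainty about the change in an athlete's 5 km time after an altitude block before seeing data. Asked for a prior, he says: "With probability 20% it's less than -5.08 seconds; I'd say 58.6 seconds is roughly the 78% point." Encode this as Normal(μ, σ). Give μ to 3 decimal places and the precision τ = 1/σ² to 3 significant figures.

For Normal(μ,σ), the p-quantile is μ + z_p·σ. Here z_{0.2} = -0.8416, z_{0.78} = 0.7722.
So -5.08 = μ − 0.8416σ and 58.6 = μ + 0.7722σ.
Subtracting: σ = (58.6 − -5.08)/(0.7722 − (-0.8416)) = 39.459.
Then μ = -5.08 − (-0.8416)·39.459 = 28.130.
Precision τ = 1/σ² = 1/39.46² = 0.000642.

μ = 28.130, τ = 0.000642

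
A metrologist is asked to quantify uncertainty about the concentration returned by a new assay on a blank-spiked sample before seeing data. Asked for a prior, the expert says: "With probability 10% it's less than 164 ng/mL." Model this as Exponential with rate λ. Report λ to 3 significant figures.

P(T < 164.0) = 1 − e^(−λ·164.0) = 0.1, so λ = −ln(1−0.1)/164.0 = −ln(0.9)/164.0 = 0.000642.

λ ≈ 0.000642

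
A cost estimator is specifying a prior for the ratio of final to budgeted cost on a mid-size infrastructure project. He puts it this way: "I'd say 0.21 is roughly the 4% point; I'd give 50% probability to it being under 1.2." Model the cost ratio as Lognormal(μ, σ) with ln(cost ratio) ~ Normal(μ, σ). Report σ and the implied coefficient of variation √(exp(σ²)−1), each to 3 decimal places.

If T ~ Lognormal(μ,σ) then ln T ~ Normal(μ,σ), so the p-quantile of ln T is μ + z_p·σ.
ln(0.21) = -1.561 and ln(1.2) = 0.1823; z_{0.04} = -1.751, z_{0.5} = 0.
σ = (0.1823 − -1.561)/(0 − (-1.751)) = 0.996.
μ = -1.561 − (-1.751)·0.996 = 0.182.
CV = √(exp(σ²)−1) = √(exp(0.9912)−1) = 1.302.

σ ≈ 0.996, CV ≈ 1.302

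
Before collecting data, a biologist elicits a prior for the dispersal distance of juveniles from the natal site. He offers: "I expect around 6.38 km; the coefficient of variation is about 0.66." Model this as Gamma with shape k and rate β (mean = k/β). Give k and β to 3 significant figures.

k ≈ 2.3, β ≈ 0.36

For Gamma(k, rate β): mean = k/β, variance = k/β², so CV = 1/√k.
CV = 0.66, hence k = 1/CV² = 2.3.
Then β = k/mean = 2.3/6.38 = 0.36.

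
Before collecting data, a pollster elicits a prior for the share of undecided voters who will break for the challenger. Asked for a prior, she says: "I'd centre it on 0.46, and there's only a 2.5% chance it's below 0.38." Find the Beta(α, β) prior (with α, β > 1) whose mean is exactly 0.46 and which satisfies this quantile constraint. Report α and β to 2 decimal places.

α ≈ 67.04, β ≈ 78.70

With mean 0.46 fixed, write α = 0.46s, β = 0.54s where s = α+β.
Need P(θ < 0.38) = 0.025 under Beta(0.46s, 0.54s). Normal approximation: (q−m)/√(m(1−m)/s) ≈ z_{0.025} = -1.96, so s ≈ 0.46·0.54·(-1.96)²/(0.38−0.46)² = 149.1.
At s = 149.1: P(θ<0.38) ≈ 0.024. Adjusting to match 0.025 gives s ≈ 145.74.
So α = 0.46·145.74 ≈ 67.04, β = 0.54·145.74 ≈ 78.70.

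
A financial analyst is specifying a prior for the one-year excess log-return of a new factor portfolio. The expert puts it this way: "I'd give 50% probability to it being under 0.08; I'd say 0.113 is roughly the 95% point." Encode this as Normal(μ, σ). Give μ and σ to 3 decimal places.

μ = 0.080, σ = 0.020

The p-quantile of Normal(μ,σ) is μ + z_p·σ, with z_{0.5} = 0 and z_{0.95} = 1.645.
Eliminate σ: μ = (z₂·x₁ − z₁·x₂)/(z₂ − z₁) = (1.645·0.08 − (0)·0.113)/1.645 = 0.080.
Then σ = (x₂ − x₁)/(z₂ − z₁) = (0.113 − 0.08)/1.645 = 0.020.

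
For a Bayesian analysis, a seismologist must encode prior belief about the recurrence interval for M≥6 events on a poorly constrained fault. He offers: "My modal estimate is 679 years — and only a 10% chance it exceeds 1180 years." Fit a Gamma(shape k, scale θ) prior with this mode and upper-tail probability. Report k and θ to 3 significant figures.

k ≈ 7.21, θ ≈ 109

Gamma(k,θ) with k>1 has mode (k−1)θ, so θ = 679/(k−1).
Need P(X < 1180) = 0.9 with θ tied to k this way. Start at k = 2, θ = 679: P(X<1180) ≈ 0.518.
Too low — raise k to concentrate. Iterating converges to k ≈ 7.21.
Then θ = 679/(7.21−1) ≈ 109.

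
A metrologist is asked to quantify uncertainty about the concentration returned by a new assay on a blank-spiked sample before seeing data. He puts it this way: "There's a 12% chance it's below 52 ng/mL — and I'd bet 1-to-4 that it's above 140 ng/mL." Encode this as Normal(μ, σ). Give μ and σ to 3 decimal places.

For Normal(μ,σ), the p-quantile is μ + z_p·σ. Here z_{0.12} = -1.175, z_{0.8} = 0.8416.
So 52 = μ − 1.175σ and 140 = μ + 0.8416σ.
Subtracting: σ = (140 − 52)/(0.8416 − (-1.175)) = 43.638.
Then μ = 52 − (-1.175)·43.638 = 103.274.

μ = 103.274, σ = 43.638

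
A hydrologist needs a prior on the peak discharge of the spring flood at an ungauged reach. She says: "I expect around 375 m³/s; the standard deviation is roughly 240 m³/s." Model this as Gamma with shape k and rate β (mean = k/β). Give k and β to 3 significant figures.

For Gamma(k, rate β): mean = k/β, variance = k/β², so CV = 1/√k.
CV = SD/mean = 240/375 = 0.64, hence k = 1/CV² = 2.44.
Then β = k/mean = 2.44/375 = 0.00651.

k ≈ 2.44, β ≈ 0.00651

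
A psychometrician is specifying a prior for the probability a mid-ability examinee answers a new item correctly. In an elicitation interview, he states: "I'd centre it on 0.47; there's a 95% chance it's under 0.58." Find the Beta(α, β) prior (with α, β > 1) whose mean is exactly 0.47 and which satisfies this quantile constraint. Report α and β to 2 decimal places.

α ≈ 26.07, β ≈ 29.39

With mean 0.47 fixed, write α = 0.47s, β = 0.53s where s = α+β.
Need P(θ < 0.58) = 0.95 under Beta(0.47s, 0.53s). Normal approximation: (q−m)/√(m(1−m)/s) ≈ z_{0.95} = 1.64, so s ≈ 0.47·0.53·(1.64)²/(0.58−0.47)² = 55.7.
At s = 55.7: P(θ<0.58) ≈ 0.950. Adjusting to match 0.95 gives s ≈ 55.46.
So α = 0.47·55.46 ≈ 26.07, β = 0.53·55.46 ≈ 29.39.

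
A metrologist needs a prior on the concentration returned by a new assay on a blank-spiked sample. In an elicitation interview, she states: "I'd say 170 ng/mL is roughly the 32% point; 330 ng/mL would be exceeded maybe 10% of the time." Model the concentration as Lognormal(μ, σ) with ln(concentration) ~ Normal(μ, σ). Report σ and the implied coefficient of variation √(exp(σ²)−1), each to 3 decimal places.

If T ~ Lognormal(μ,σ) then ln T ~ Normal(μ,σ), so the p-quantile of ln T is μ + z_p·σ.
ln(170) = 5.136 and ln(330) = 5.799; z_{0.32} = -0.4677, z_{0.9} = 1.282.
σ = (5.799 − 5.136)/(1.282 − (-0.4677)) = 0.379.
μ = 5.136 − (-0.4677)·0.379 = 5.313.
CV = √(exp(σ²)−1) = √(exp(0.1438)−1) = 0.393.

σ ≈ 0.379, CV ≈ 0.393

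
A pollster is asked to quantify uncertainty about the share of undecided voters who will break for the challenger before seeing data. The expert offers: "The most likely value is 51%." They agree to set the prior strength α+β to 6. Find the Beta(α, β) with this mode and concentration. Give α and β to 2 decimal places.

For α,β > 1 the Beta mode is (α−1)/(α+β−2). With α+β = 6, the mode is (α−1)/4.
Set (α−1)/4 = 0.51 → α = 1 + 0.51·4 = 3.04.
β = 6 − α = 2.96.

α = 3.04, β = 2.96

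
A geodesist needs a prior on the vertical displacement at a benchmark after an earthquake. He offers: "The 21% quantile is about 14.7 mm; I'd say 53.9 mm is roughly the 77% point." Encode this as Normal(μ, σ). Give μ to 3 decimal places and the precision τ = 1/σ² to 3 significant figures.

μ = 35.157, τ = 0.00155

The p-quantile of Normal(μ,σ) is μ + z_p·σ, with z_{0.21} = -0.8064 and z_{0.77} = 0.7388.
Eliminate σ: μ = (z₂·x₁ − z₁·x₂)/(z₂ − z₁) = (0.7388·14.7 − (-0.8064)·53.9)/1.545 = 35.157.
Then σ = (x₂ − x₁)/(z₂ − z₁) = (53.9 − 14.7)/1.545 = 25.368.
Precision τ = 1/σ² = 1/25.37² = 0.00155.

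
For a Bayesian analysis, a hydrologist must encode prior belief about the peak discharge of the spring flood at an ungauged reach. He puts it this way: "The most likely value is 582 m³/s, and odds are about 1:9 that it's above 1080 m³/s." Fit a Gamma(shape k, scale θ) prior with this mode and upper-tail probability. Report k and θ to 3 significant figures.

k ≈ 5.99, θ ≈ 117

Gamma(k,θ) with k>1 has mode (k−1)θ, so θ = 582/(k−1).
Need P(X < 1080) = 0.9 with θ tied to k this way. Start at k = 2, θ = 582: P(X<1080) ≈ 0.554.
Too low — raise k to concentrate. Iterating converges to k ≈ 5.99.
Then θ = 582/(5.99−1) ≈ 117.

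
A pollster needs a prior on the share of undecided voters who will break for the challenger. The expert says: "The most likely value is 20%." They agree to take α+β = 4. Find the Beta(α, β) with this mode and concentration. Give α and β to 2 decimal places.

α = 1.40, β = 2.60

For α,β > 1 the Beta mode is (α−1)/(α+β−2). With α+β = 4, the mode is (α−1)/2.
Set (α−1)/2 = 0.2 → α = 1 + 0.2·2 = 1.40.
β = 4 − α = 2.60.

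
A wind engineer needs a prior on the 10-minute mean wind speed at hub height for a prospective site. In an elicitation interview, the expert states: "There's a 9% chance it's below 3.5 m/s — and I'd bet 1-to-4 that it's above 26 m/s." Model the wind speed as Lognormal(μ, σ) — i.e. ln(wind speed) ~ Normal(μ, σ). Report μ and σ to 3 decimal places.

If T ~ Lognormal(μ,σ) then ln T ~ Normal(μ,σ), so the p-quantile of ln T is μ + z_p·σ.
ln(3.5) = 1.253 and ln(26) = 3.258; z_{0.09} = -1.341, z_{0.8} = 0.8416.
σ = (3.258 − 1.253)/(0.8416 − (-1.341)) = 0.919.
μ = 1.253 − (-1.341)·0.919 = 2.485.

μ ≈ 2.485, σ ≈ 0.919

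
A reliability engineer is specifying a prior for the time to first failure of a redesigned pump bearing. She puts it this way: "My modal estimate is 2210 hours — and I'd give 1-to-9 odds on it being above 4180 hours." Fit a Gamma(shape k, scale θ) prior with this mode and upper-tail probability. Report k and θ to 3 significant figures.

Gamma(k,θ) with k>1 has mode (k−1)θ, so θ = 2210/(k−1).
Need P(X < 4180) = 0.9 with θ tied to k this way. Start at k = 2, θ = 2210: P(X<4180) ≈ 0.564.
Too low — raise k to concentrate. Iterating converges to k ≈ 5.71.
Then θ = 2210/(5.71−1) ≈ 470.

k ≈ 5.71, θ ≈ 470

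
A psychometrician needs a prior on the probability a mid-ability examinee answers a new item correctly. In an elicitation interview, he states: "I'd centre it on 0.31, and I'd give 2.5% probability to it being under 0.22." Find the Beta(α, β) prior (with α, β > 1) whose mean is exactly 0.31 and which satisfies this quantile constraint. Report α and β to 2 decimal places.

α ≈ 28.39, β ≈ 63.19

With mean 0.31 fixed, write α = 0.31s, β = 0.69s where s = α+β.
Need P(θ < 0.22) = 0.025 under Beta(0.31s, 0.69s). Normal approximation: (q−m)/√(m(1−m)/s) ≈ z_{0.025} = -1.96, so s ≈ 0.31·0.69·(-1.96)²/(0.22−0.31)² = 101.4.
At s = 101.4: P(θ<0.22) ≈ 0.019. Adjusting to match 0.025 gives s ≈ 91.58.
So α = 0.31·91.58 ≈ 28.39, β = 0.69·91.58 ≈ 63.19.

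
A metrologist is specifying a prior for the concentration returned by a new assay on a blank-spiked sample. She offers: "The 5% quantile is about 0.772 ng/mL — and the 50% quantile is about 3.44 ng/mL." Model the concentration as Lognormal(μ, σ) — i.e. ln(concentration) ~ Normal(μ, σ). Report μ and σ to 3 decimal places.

If T ~ Lognormal(μ,σ) then ln T ~ Normal(μ,σ), so the p-quantile of ln T is μ + z_p·σ.
ln(0.772) = -0.2588 and ln(3.44) = 1.235; z_{0.05} = -1.645, z_{0.5} = 0.
σ = (1.235 − -0.2588)/(0 − (-1.645)) = 0.908.
μ = -0.2588 − (-1.645)·0.908 = 1.235.

μ ≈ 1.235, σ ≈ 0.908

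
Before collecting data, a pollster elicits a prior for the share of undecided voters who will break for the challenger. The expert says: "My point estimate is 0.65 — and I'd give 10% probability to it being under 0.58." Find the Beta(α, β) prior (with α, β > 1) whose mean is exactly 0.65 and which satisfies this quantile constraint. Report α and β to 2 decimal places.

With mean 0.65 fixed, write α = 0.65s, β = 0.35s where s = α+β.
Need P(θ < 0.58) = 0.1 under Beta(0.65s, 0.35s). Normal approximation: (q−m)/√(m(1−m)/s) ≈ z_{0.1} = -1.28, so s ≈ 0.65·0.35·(-1.28)²/(0.58−0.65)² = 76.3.
At s = 76.3: P(θ<0.58) ≈ 0.102. Adjusting to match 0.1 gives s ≈ 77.68.
So α = 0.65·77.68 ≈ 50.49, β = 0.35·77.68 ≈ 27.19.

α ≈ 50.49, β ≈ 27.19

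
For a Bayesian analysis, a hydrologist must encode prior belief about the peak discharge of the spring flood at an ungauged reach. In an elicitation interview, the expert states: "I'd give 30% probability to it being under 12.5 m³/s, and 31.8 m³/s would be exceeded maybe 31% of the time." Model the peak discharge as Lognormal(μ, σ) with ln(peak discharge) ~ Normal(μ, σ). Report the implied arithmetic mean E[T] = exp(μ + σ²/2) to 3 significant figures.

If T ~ Lognormal(μ,σ) then ln T ~ Normal(μ,σ), so the p-quantile of ln T is μ + z_p·σ.
ln(12.5) = 2.526 and ln(31.8) = 3.459; z_{0.3} = -0.5244, z_{0.69} = 0.4959.
σ = (3.459 − 2.526)/(0.4959 − (-0.5244)) = 0.915.
μ = 2.526 − (-0.5244)·0.915 = 3.006.
E[T] = exp(μ + σ²/2) = exp(3.006 + 0.4188) = 30.7 m³/s.

E[T] ≈ 30.7 m³/s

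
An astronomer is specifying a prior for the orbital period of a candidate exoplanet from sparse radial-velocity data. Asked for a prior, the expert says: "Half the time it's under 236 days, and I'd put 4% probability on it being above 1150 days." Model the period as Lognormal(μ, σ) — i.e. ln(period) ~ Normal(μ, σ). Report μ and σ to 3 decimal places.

If T ~ Lognormal(μ,σ) then ln T ~ Normal(μ,σ), so the p-quantile of ln T is μ + z_p·σ.
ln(236) = 5.464 and ln(1150) = 7.048; z_{0.5} = 0, z_{0.96} = 1.751.
σ = (7.048 − 5.464)/(1.751 − (0)) = 0.905.
μ = 5.464 − (0)·0.905 = 5.464.

μ ≈ 5.464, σ ≈ 0.905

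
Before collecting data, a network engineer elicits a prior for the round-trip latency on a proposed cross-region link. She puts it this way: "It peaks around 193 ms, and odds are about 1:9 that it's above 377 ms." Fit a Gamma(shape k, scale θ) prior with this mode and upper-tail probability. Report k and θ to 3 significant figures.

Gamma(k,θ) with k>1 has mode (k−1)θ, so θ = 193/(k−1).
Need P(X < 377) = 0.9 with θ tied to k this way. Start at k = 2, θ = 193: P(X<377) ≈ 0.581.
Too low — raise k to concentrate. Iterating converges to k ≈ 5.27.
Then θ = 193/(5.27−1) ≈ 45.2.

k ≈ 5.27, θ ≈ 45.2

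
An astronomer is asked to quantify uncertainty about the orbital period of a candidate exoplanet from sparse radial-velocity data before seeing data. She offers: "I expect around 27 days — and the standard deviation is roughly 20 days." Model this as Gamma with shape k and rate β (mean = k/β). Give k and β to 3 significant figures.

For Gamma(k, rate β): mean = k/β, variance = k/β², so CV = 1/√k.
CV = SD/mean = 20/27 = 0.7407, hence k = 1/CV² = 1.82.
Then β = k/mean = 1.82/27 = 0.0675.

k ≈ 1.82, β ≈ 0.0675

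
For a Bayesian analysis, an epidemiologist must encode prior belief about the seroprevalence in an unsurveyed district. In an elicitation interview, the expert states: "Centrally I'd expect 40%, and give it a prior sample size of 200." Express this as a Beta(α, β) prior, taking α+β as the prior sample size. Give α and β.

α = 80, β = 120

Under the effective-sample-size interpretation, Beta(α, β) has prior mean α/(α+β) and prior sample size α+β.
So α+β = 200 and α/(α+β) = 0.4, giving α = 0.4·200 = 80 and β = 200 − 80 = 120.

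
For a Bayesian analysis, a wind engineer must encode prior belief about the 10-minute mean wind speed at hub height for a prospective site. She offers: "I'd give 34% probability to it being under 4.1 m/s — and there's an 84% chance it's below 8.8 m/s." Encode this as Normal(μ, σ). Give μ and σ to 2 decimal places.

μ = 5.48, σ = 3.34

For Normal(μ,σ), the p-quantile is μ + z_p·σ. Here z_{0.34} = -0.4125, z_{0.84} = 0.9945.
So 4.1 = μ − 0.4125σ and 8.8 = μ + 0.9945σ.
Subtracting: σ = (8.8 − 4.1)/(0.9945 − (-0.4125)) = 3.34.
Then μ = 4.1 − (-0.4125)·3.34 = 5.48.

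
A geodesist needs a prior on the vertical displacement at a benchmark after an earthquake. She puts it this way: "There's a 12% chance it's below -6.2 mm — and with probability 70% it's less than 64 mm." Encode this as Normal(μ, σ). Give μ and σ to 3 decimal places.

The p-quantile of Normal(μ,σ) is μ + z_p·σ, with z_{0.12} = -1.175 and z_{0.7} = 0.5244.
Eliminate σ: μ = (z₂·x₁ − z₁·x₂)/(z₂ − z₁) = (0.5244·-6.2 − (-1.175)·64)/1.699 = 42.338.
Then σ = (x₂ − x₁)/(z₂ − z₁) = (64 − -6.2)/1.699 = 41.309.

μ = 42.338, σ = 41.309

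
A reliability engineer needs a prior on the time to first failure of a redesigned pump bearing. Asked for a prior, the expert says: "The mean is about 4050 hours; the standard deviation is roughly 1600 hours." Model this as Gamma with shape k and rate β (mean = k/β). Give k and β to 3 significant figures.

k ≈ 6.41, β ≈ 0.00158

For Gamma(k, rate β): mean = k/β, variance = k/β², so CV = 1/√k.
CV = SD/mean = 1600/4050 = 0.3951, hence k = 1/CV² = 6.41.
Then β = k/mean = 6.41/4050 = 0.00158.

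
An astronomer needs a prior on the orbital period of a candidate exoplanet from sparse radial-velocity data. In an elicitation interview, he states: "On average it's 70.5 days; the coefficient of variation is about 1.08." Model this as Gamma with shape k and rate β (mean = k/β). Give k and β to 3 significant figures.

k ≈ 0.857, β ≈ 0.0122

For Gamma(k, rate β): mean = k/β, variance = k/β², so CV = 1/√k.
CV = 1.08, hence k = 1/CV² = 0.857.
Then β = k/mean = 0.857/70.5 = 0.0122.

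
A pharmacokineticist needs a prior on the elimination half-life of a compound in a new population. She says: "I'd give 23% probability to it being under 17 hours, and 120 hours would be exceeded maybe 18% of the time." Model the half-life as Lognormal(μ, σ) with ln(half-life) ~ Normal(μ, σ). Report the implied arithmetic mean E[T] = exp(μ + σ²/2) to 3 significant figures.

If T ~ Lognormal(μ,σ) then ln T ~ Normal(μ,σ), so the p-quantile of ln T is μ + z_p·σ.
ln(17) = 2.833 and ln(120) = 4.787; z_{0.23} = -0.7388, z_{0.82} = 0.9154.
σ = (4.787 − 2.833)/(0.9154 − (-0.7388)) = 1.181.
μ = 2.833 − (-0.7388)·1.181 = 3.706.
E[T] = exp(μ + σ²/2) = exp(3.706 + 0.6978) = 81.8 hours.

E[T] ≈ 81.8 hours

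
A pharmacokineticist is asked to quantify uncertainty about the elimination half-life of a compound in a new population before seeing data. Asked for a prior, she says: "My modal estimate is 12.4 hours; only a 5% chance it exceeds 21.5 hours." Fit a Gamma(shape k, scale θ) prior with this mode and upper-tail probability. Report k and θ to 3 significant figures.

k ≈ 10.2, θ ≈ 1.35

Gamma(k,θ) with k>1 has mode (k−1)θ, so θ = 12.4/(k−1).
Need P(X < 21.5) = 0.95 with θ tied to k this way. Start at k = 2, θ = 12.4: P(X<21.5) ≈ 0.517.
Too low — raise k to concentrate. Iterating converges to k ≈ 10.2.
Then θ = 12.4/(10.2−1) ≈ 1.35.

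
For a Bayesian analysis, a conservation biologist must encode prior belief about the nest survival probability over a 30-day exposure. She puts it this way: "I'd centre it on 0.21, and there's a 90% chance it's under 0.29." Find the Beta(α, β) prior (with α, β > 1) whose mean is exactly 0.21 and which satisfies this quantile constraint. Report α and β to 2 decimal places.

α ≈ 9.42, β ≈ 35.42

With mean 0.21 fixed, write α = 0.21s, β = 0.79s where s = α+β.
Need P(θ < 0.29) = 0.9 under Beta(0.21s, 0.79s). Normal approximation: (q−m)/√(m(1−m)/s) ≈ z_{0.9} = 1.28, so s ≈ 0.21·0.79·(1.28)²/(0.29−0.21)² = 42.6.
At s = 42.6: P(θ<0.29) ≈ 0.895. Adjusting to match 0.9 gives s ≈ 44.83.
So α = 0.21·44.83 ≈ 9.42, β = 0.79·44.83 ≈ 35.42.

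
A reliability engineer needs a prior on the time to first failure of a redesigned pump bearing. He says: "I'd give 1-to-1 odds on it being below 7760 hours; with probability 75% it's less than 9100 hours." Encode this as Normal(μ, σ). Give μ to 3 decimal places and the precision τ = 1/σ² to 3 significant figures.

μ = 7760.000, τ = 2.53e-07

The p-quantile of Normal(μ,σ) is μ + z_p·σ, with z_{0.5} = 0 and z_{0.75} = 0.6745.
Eliminate σ: μ = (z₂·x₁ − z₁·x₂)/(z₂ − z₁) = (0.6745·7760 − (0)·9100)/0.6745 = 7760.000.
Then σ = (x₂ − x₁)/(z₂ − z₁) = (9100 − 7760)/0.6745 = 1986.687.
Precision τ = 1/σ² = 1/1987² = 2.53e-07.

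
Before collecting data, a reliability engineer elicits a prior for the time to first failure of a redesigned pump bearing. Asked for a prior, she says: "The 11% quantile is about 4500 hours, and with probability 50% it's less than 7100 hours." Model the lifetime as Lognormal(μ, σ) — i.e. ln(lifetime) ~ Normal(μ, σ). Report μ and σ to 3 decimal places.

μ ≈ 8.868, σ ≈ 0.372

If T ~ Lognormal(μ,σ) then ln T ~ Normal(μ,σ), so the p-quantile of ln T is μ + z_p·σ.
ln(4500) = 8.412 and ln(7100) = 8.868; z_{0.11} = -1.227, z_{0.5} = 0.
σ = (8.868 − 8.412)/(0 − (-1.227)) = 0.372.
μ = 8.412 − (-1.227)·0.372 = 8.868.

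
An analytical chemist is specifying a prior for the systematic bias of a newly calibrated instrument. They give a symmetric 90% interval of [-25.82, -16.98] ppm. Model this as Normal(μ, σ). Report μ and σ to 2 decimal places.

μ = -21.40, σ = 2.69

A symmetric 90% interval runs μ ± z·σ with z = 1.645.
Half-width = 4.42, so σ = 4.42/1.645 = 2.69.
μ is the interval midpoint, -21.40.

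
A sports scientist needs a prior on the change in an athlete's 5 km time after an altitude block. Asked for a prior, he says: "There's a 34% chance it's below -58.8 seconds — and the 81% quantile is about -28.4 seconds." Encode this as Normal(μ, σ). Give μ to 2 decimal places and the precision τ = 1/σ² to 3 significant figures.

The p-quantile of Normal(μ,σ) is μ + z_p·σ, with z_{0.34} = -0.4125 and z_{0.81} = 0.8779.
Eliminate σ: μ = (z₂·x₁ − z₁·x₂)/(z₂ − z₁) = (0.8779·-58.8 − (-0.4125)·-28.4)/1.29 = -49.08.
Then σ = (x₂ − x₁)/(z₂ − z₁) = (-28.4 − -58.8)/1.29 = 23.56.
Precision τ = 1/σ² = 1/23.56² = 0.0018.

μ = -49.08, τ = 0.0018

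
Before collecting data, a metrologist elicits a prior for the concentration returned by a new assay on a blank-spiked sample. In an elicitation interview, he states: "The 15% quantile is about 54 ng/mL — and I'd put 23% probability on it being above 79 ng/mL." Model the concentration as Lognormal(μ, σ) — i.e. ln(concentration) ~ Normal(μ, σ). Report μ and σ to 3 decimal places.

μ ≈ 4.211, σ ≈ 0.214

If T ~ Lognormal(μ,σ) then ln T ~ Normal(μ,σ), so the p-quantile of ln T is μ + z_p·σ.
ln(54) = 3.989 and ln(79) = 4.369; z_{0.15} = -1.036, z_{0.77} = 0.7388.
σ = (4.369 − 3.989)/(0.7388 − (-1.036)) = 0.214.
μ = 3.989 − (-1.036)·0.214 = 4.211.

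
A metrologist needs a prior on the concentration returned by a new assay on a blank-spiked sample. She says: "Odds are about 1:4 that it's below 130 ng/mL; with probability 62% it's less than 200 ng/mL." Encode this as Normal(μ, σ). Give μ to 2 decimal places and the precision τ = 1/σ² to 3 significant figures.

For Normal(μ,σ), the p-quantile is μ + z_p·σ. Here z_{0.2} = -0.8416, z_{0.62} = 0.3055.
So 130 = μ − 0.8416σ and 200 = μ + 0.3055σ.
Subtracting: σ = (200 − 130)/(0.3055 − (-0.8416)) = 61.02.
Then μ = 130 − (-0.8416)·61.02 = 181.36.
Precision τ = 1/σ² = 1/61.02² = 0.000269.

μ = 181.36, τ = 0.000269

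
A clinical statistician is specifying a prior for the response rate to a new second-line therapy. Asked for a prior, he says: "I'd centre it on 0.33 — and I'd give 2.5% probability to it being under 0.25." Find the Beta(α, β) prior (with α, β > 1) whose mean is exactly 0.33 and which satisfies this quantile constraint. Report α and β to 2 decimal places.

With mean 0.33 fixed, write α = 0.33s, β = 0.67s where s = α+β.
Need P(θ < 0.25) = 0.025 under Beta(0.33s, 0.67s). Normal approximation: (q−m)/√(m(1−m)/s) ≈ z_{0.025} = -1.96, so s ≈ 0.33·0.67·(-1.96)²/(0.25−0.33)² = 132.7.
At s = 132.7: P(θ<0.25) ≈ 0.021. Adjusting to match 0.025 gives s ≈ 122.90.
So α = 0.33·122.90 ≈ 40.56, β = 0.67·122.90 ≈ 82.34.

α ≈ 40.56, β ≈ 82.34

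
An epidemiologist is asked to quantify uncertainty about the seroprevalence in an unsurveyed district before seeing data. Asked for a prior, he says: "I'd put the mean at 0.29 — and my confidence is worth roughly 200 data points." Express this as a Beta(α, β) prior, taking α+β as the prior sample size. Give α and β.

α = 58, β = 142

Under the effective-sample-size interpretation, Beta(α, β) has prior mean α/(α+β) and prior sample size α+β.
So α+β = 200 and α/(α+β) = 0.29, giving α = 0.29·200 = 58 and β = 200 − 58 = 142.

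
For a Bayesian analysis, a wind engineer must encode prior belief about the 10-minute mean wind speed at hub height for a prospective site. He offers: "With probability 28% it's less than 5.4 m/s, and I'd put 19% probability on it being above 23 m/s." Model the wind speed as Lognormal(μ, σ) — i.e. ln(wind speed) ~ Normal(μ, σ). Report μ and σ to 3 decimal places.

If T ~ Lognormal(μ,σ) then ln T ~ Normal(μ,σ), so the p-quantile of ln T is μ + z_p·σ.
ln(5.4) = 1.686 and ln(23) = 3.135; z_{0.28} = -0.5828, z_{0.81} = 0.8779.
σ = (3.135 − 1.686)/(0.8779 − (-0.5828)) = 0.992.
μ = 1.686 − (-0.5828)·0.992 = 2.265.

μ ≈ 2.265, σ ≈ 0.992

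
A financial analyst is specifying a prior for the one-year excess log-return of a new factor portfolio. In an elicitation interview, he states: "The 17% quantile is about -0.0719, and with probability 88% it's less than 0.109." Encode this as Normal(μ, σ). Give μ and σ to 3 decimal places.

μ = 0.009, σ = 0.085

The p-quantile of Normal(μ,σ) is μ + z_p·σ, with z_{0.17} = -0.9542 and z_{0.88} = 1.175.
Eliminate σ: μ = (z₂·x₁ − z₁·x₂)/(z₂ − z₁) = (1.175·-0.0719 − (-0.9542)·0.109)/2.129 = 0.009.
Then σ = (x₂ − x₁)/(z₂ − z₁) = (0.109 − -0.0719)/2.129 = 0.085.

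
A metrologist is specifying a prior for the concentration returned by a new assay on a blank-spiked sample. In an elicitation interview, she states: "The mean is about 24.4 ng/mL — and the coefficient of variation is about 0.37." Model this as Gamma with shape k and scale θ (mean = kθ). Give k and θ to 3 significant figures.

k ≈ 7.3, θ ≈ 3.34

For Gamma(k, scale θ): mean = kθ, variance = kθ², so CV = 1/√k.
CV = 0.37, hence k = 1/CV² = 7.3.
Then θ = mean/k = 24.4/7.3 = 3.34.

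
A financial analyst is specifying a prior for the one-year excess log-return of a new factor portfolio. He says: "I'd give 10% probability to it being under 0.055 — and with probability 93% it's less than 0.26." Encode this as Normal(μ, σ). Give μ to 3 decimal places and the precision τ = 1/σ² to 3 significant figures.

For Normal(μ,σ), the p-quantile is μ + z_p·σ. Here z_{0.1} = -1.282, z_{0.93} = 1.476.
So 0.055 = μ − 1.282σ and 0.26 = μ + 1.476σ.
Subtracting: σ = (0.26 − 0.055)/(1.476 − (-1.282)) = 0.074.
Then μ = 0.055 − (-1.282)·0.074 = 0.150.
Precision τ = 1/σ² = 1/0.07435² = 181.

μ = 0.150, τ = 181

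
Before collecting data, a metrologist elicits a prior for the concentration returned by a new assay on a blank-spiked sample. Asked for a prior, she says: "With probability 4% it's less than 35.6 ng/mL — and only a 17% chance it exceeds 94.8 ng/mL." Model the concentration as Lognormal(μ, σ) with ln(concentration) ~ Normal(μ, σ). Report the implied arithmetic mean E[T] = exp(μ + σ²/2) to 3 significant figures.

If T ~ Lognormal(μ,σ) then ln T ~ Normal(μ,σ), so the p-quantile of ln T is μ + z_p·σ.
ln(35.6) = 3.572 and ln(94.8) = 4.552; z_{0.04} = -1.751, z_{0.83} = 0.9542.
σ = (4.552 − 3.572)/(0.9542 − (-1.751)) = 0.362.
μ = 3.572 − (-1.751)·0.362 = 4.206.
E[T] = exp(μ + σ²/2) = exp(4.206 + 0.0656) = 71.7 ng/mL.

E[T] ≈ 71.7 ng/mL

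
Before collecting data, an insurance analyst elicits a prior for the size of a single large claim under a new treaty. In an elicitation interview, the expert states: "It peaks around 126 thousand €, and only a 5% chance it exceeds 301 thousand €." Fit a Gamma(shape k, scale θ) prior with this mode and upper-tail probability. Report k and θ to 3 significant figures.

Gamma(k,θ) with k>1 has mode (k−1)θ, so θ = 126/(k−1).
Need P(X < 301) = 0.95 with θ tied to k this way. Start at k = 2, θ = 126: P(X<301) ≈ 0.689.
Too low — raise k to concentrate. Iterating converges to k ≈ 4.6.
Then θ = 126/(4.6−1) ≈ 35.

k ≈ 4.6, θ ≈ 35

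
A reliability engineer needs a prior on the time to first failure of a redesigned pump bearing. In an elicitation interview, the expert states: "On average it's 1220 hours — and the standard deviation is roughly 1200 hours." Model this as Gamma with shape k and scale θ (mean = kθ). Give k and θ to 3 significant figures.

k ≈ 1.03, θ ≈ 1180

For Gamma(k, scale θ): mean = kθ, variance = kθ², so CV = 1/√k.
CV = SD/mean = 1200/1220 = 0.9836, hence k = 1/CV² = 1.03.
Then θ = mean/k = 1220/1.03 = 1180.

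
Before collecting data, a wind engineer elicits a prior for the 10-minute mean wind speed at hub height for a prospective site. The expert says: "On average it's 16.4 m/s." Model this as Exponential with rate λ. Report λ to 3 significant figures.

Exponential mean = 1/λ, so λ = 1/16.4 = 0.061.

λ ≈ 0.061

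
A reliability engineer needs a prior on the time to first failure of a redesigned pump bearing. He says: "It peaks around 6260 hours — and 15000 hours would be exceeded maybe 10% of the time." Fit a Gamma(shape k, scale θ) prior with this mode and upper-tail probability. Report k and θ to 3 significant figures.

k ≈ 3.52, θ ≈ 2490

Gamma(k,θ) with k>1 has mode (k−1)θ, so θ = 6260/(k−1).
Need P(X < 15000) = 0.9 with θ tied to k this way. Start at k = 2, θ = 6260: P(X<15000) ≈ 0.691.
Too low — raise k to concentrate. Iterating converges to k ≈ 3.52.
Then θ = 6260/(3.52−1) ≈ 2490.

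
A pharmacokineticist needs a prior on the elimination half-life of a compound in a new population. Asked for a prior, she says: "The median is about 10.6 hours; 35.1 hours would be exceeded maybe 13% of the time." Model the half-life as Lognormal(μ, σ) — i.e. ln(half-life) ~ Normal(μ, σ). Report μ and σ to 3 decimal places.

μ ≈ 2.361, σ ≈ 1.063

If T ~ Lognormal(μ,σ) then ln T ~ Normal(μ,σ), so the p-quantile of ln T is μ + z_p·σ.
ln(10.6) = 2.361 and ln(35.1) = 3.558; z_{0.5} = 0, z_{0.87} = 1.126.
σ = (3.558 − 2.361)/(1.126 − (0)) = 1.063.
μ = 2.361 − (0)·1.063 = 2.361.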